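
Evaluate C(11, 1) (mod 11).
0

Using Lucas' theorem:
Write n=11 and k=1 in base 11:
n in base 11: [1, 0]
k in base 11: [0, 1]
C(11,1) mod 11 = ∏ C(n_i, k_i) mod 11
Digit binomials (mod 11): C(1,0) = 1; C(0,1) = 0 (k_i > n_i)
Product: 1 × 0 = 0 ≡ 0 (mod 11)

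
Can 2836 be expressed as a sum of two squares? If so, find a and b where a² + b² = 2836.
30² + 44² (a=30, b=44)

Factorization: 2836 = 2^2 × 709
By Fermat: n is sum of two squares iff every prime p ≡ 3 (mod 4) appears to even power.
All primes ≡ 3 (mod 4) appear to even power.
Search a = 0, 1, 2, … for 2836 - a² a perfect square: first hit at a = 30: 2836 - 900 = 1936 = 44².
2836 = 30² + 44² = 900 + 1936 ✓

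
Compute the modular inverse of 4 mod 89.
67

gcd(4, 89) = 1, so the inverse exists.
Extended Euclidean algorithm on (89, 4):
89 = 22 × 4 + 1  ⟹  1 = (1)·89 + (-22)·4
So (-22)·4 ≡ 1 (mod 89), i.e. 4^(-1) ≡ -22 ≡ 67 (mod 89).
Check: 4 × 67 = 268 ≡ 1 (mod 89)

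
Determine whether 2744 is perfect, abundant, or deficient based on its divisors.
abundant

Proper divisors of 2744: sum = 1 + 2 + 4 + 7 + 8 + 14 + 28 + 49 + 56 + 98 + 196 + 343 + 392 + 686 + 1372 = 3256
Since 3256 > 2744, 2744 is abundant.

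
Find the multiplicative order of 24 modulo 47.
23

47 is prime, so ord(24) divides φ(47) = 46.
Divisors of 46: 1, 2, 23, 46.
Repeated squaring: 24^1 ≡ 24, 24^2 ≡ 12, 24^4 ≡ 3, 24^8 ≡ 9, 24^16 ≡ 34, 24^32 ≡ 28 (mod 47).
Test 24^d mod 47 for each divisor d in increasing order:
24^1 ≡ 24
24^2 ≡ 12
24^23 = 24^16·24^4·24^2·24^1 ≡ 1  ← first divisor giving 1
The order is 23.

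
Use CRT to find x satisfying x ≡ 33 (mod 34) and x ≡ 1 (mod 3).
67

Using Chinese Remainder Theorem:
M = 34 × 3 = 102
M1 = 3, M2 = 34
y1 = 3^(-1) mod 34 = 23
y2 = 34^(-1) mod 3 = 1
x = (33×3×23 + 1×34×1) mod 102 = 67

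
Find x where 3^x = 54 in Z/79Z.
7

Baby-step giant-step with step n = ⌈√79⌉ = 9.
Baby steps 3^j mod 79 (j:value) for j=0..8: 0:1, 1:3, 2:9, 3:27, 4:2, 5:6, 6:18, 7:54, 8:4.
h = 54 is already in the table at j=7, so x = 7.
Check: 3^7 ≡ 54 (mod 79).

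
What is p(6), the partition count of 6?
11

p(n) counts ways to write n as a sum of positive integers (order ignored).
Examples: 6; 5 + 1; 4 + 2; 4 + 1 + 1; 3 + 3; ... (11 total)
p(6) = 11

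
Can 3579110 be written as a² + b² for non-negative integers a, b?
Not possible

Factorization: 3579110 = 2 × 5 × 71^3
By Fermat: n is sum of two squares iff every prime p ≡ 3 (mod 4) appears to even power.
Prime(s) ≡ 3 (mod 4) with odd exponent: [(71, 3)]
Therefore 3579110 cannot be expressed as a² + b².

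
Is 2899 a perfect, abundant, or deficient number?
deficient

Proper divisors of 2899: sum = 1 + 13 + 223 = 237
Since 237 < 2899, 2899 is deficient.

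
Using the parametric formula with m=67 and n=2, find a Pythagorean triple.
(4485, 268, 4493)

Euclid's formula: a = m² - n², b = 2mn, c = m² + n²
m = 67, n = 2
a = 67² - 2² = 4489 - 4 = 4485
b = 2 × 67 × 2 = 268
c = 67² + 2² = 4489 + 4 = 4493
Verification: 4485² + 268² = 20115225 + 71824 = 20187049 = 4493² ✓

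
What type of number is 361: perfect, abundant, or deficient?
deficient

Proper divisors of 361: sum = 1 + 19 = 20
Since 20 < 361, 361 is deficient.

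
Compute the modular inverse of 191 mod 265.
111

gcd(191, 265) = 1, so the inverse exists.
Extended Euclidean algorithm on (265, 191):
265 = 1 × 191 + 74  ⟹  74 = (1)·265 + (-1)·191
191 = 2 × 74 + 43  ⟹  43 = (-2)·265 + (3)·191
74 = 1 × 43 + 31  ⟹  31 = (3)·265 + (-4)·191
43 = 1 × 31 + 12  ⟹  12 = (-5)·265 + (7)·191
31 = 2 × 12 + 7  ⟹  7 = (13)·265 + (-18)·191
12 = 1 × 7 + 5  ⟹  5 = (-18)·265 + (25)·191
7 = 1 × 5 + 2  ⟹  2 = (31)·265 + (-43)·191
5 = 2 × 2 + 1  ⟹  1 = (-80)·265 + (111)·191
So (111)·191 ≡ 1 (mod 265), i.e. 191^(-1) ≡ 111 (mod 265).
Check: 191 × 111 = 21201 ≡ 1 (mod 265)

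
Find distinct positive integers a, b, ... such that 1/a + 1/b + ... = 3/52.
1/18 + 1/468

Greedy algorithm:
3/52: ceiling(52/3) = 18, use 1/18
1/468: ceiling(468/1) = 468, use 1/468
Result: 3/52 = 1/18 + 1/468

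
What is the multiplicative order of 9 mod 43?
21

43 is prime, so ord(9) divides φ(43) = 42.
Divisors of 42: 1, 2, 3, 6, 7, 14, 21, 42.
Repeated squaring: 9^1 ≡ 9, 9^2 ≡ 38, 9^4 ≡ 25, 9^8 ≡ 23, 9^16 ≡ 13, 9^32 ≡ 40 (mod 43).
Test 9^d mod 43 for each divisor d in increasing order:
9^1 ≡ 9
9^2 ≡ 38
9^3 = 9^2·9^1 ≡ 41
9^6 = 9^4·9^2 ≡ 4
9^7 = 9^4·9^2·9^1 ≡ 36
9^14 = 9^8·9^4·9^2 ≡ 6
9^21 = 9^16·9^4·9^1 ≡ 1  ← first divisor giving 1
The order is 21.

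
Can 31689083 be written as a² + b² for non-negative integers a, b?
Not possible

Factorization: 31689083 = 29 × 103^3
By Fermat: n is sum of two squares iff every prime p ≡ 3 (mod 4) appears to even power.
Prime(s) ≡ 3 (mod 4) with odd exponent: [(103, 3)]
Therefore 31689083 cannot be expressed as a² + b².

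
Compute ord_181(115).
180

181 is prime, so ord(115) divides φ(181) = 180.
Divisors of 180: 1, 2, 3, 4, 5, 6, 9, 10, 12, 15, 18, 20, 30, 36, 45, 60, 90, 180.
Repeated squaring: 115^1 ≡ 115, 115^2 ≡ 12, 115^4 ≡ 144, 115^8 ≡ 102, 115^16 ≡ 87, 115^32 ≡ 148, 115^64 ≡ 3, 115^128 ≡ 9 (mod 181).
Test 115^d mod 181 for each divisor d in increasing order:
115^1 ≡ 115
115^2 ≡ 12
115^3 = 115^2·115^1 ≡ 113
115^4 ≡ 144
115^5 = 115^4·115^1 ≡ 89
115^6 = 115^4·115^2 ≡ 99
115^9 = 115^8·115^1 ≡ 146
115^10 = 115^8·115^2 ≡ 138
115^12 = 115^8·115^4 ≡ 27
115^15 = 115^8·115^4·115^2·115^1 ≡ 155
115^18 = 115^16·115^2 ≡ 139
115^20 = 115^16·115^4 ≡ 39
115^30 = 115^16·115^8·115^4·115^2 ≡ 133
115^36 = 115^32·115^4 ≡ 135
115^45 = 115^32·115^8·115^4·115^1 ≡ 162
115^60 = 115^32·115^16·115^8·115^4 ≡ 132
115^90 = 115^64·115^16·115^8·115^2 ≡ 180
115^180 = 115^128·115^32·115^16·115^4 ≡ 1  ← first divisor giving 1
The order is 180.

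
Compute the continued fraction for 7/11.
[0; 1, 1, 1, 3]

Euclidean algorithm steps:
7 = 0 × 11 + 7
11 = 1 × 7 + 4
7 = 1 × 4 + 3
4 = 1 × 3 + 1
3 = 3 × 1 + 0
Continued fraction: [0; 1, 1, 1, 3]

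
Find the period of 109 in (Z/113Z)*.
7

113 is prime, so ord(109) divides φ(113) = 112.
Divisors of 112: 1, 2, 4, 7, 8, 14, 16, 28, 56, 112.
Repeated squaring: 109^1 ≡ 109, 109^2 ≡ 16, 109^4 ≡ 30, 109^8 ≡ 109, 109^16 ≡ 16, 109^32 ≡ 30, 109^64 ≡ 109 (mod 113).
Test 109^d mod 113 for each divisor d in increasing order:
109^1 ≡ 109
109^2 ≡ 16
109^4 ≡ 30
109^7 = 109^4·109^2·109^1 ≡ 1  ← first divisor giving 1
The order is 7.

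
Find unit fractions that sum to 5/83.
1/17 + 1/706 + 1/996166

Greedy algorithm:
5/83: ceiling(83/5) = 17, use 1/17
2/1411: ceiling(1411/2) = 706, use 1/706
1/996166: ceiling(996166/1) = 996166, use 1/996166
Result: 5/83 = 1/17 + 1/706 + 1/996166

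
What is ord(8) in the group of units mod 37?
12

37 is prime, so ord(8) divides φ(37) = 36.
Divisors of 36: 1, 2, 3, 4, 6, 9, 12, 18, 36.
Repeated squaring: 8^1 ≡ 8, 8^2 ≡ 27, 8^4 ≡ 26, 8^8 ≡ 10, 8^16 ≡ 26, 8^32 ≡ 10 (mod 37).
Test 8^d mod 37 for each divisor d in increasing order:
8^1 ≡ 8
8^2 ≡ 27
8^3 = 8^2·8^1 ≡ 31
8^4 ≡ 26
8^6 = 8^4·8^2 ≡ 36
8^9 = 8^8·8^1 ≡ 6
8^12 = 8^8·8^4 ≡ 1  ← first divisor giving 1
The order is 12.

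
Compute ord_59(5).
29

59 is prime, so ord(5) divides φ(59) = 58.
Divisors of 58: 1, 2, 29, 58.
Repeated squaring: 5^1 ≡ 5, 5^2 ≡ 25, 5^4 ≡ 35, 5^8 ≡ 45, 5^16 ≡ 19, 5^32 ≡ 7 (mod 59).
Test 5^d mod 59 for each divisor d in increasing order:
5^1 ≡ 5
5^2 ≡ 25
5^29 = 5^16·5^8·5^4·5^1 ≡ 1  ← first divisor giving 1
The order is 29.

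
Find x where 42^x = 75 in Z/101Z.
23

Baby-step giant-step with step n = ⌈√101⌉ = 11.
Baby steps 42^j mod 101 (j:value) for j=0..10: 0:1, 1:42, 2:47, 3:55, 4:88, 5:60, 6:96, 7:93, 8:68, 9:28, 10:65.
Giant-step multiplier: 42^(-11) ≡ 42^(100-11) = 42^89 ≡ 34 (mod 101).
Giant steps γ_i = 75·34^i mod 101: γ_0=75, γ_1=25, γ_2=42 (in table at j=1).
x = i·n + j = 2·11 + 1 = 23.
Check: 42^23 ≡ 75 (mod 101).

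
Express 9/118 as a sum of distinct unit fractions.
1/14 + 1/207 + 1/85491

Greedy algorithm:
9/118: ceiling(118/9) = 14, use 1/14
2/413: ceiling(413/2) = 207, use 1/207
1/85491: ceiling(85491/1) = 85491, use 1/85491
Result: 9/118 = 1/14 + 1/207 + 1/85491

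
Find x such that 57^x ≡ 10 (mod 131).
111

Baby-step giant-step with step n = ⌈√131⌉ = 12.
Baby steps 57^j mod 131 (j:value) for j=0..11: 0:1, 1:57, 2:105, 3:90, 4:21, 5:18, 6:109, 7:56, 8:48, 9:116, 10:62, 11:128.
Giant-step multiplier: 57^(-12) ≡ 57^(130-12) = 57^118 ≡ 36 (mod 131).
Giant steps γ_i = 10·36^i mod 131: γ_0=10, γ_1=98, γ_2=122, γ_3=69, γ_4=126, γ_5=82, γ_6=70, γ_7=31, γ_8=68, γ_9=90 (in table at j=3).
x = i·n + j = 9·12 + 3 = 111.
Check: 57^111 ≡ 10 (mod 131).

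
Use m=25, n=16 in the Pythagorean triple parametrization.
(369, 800, 881)

Euclid's formula: a = m² - n², b = 2mn, c = m² + n²
m = 25, n = 16
a = 25² - 16² = 625 - 256 = 369
b = 2 × 25 × 16 = 800
c = 25² + 16² = 625 + 256 = 881
Verification: 369² + 800² = 136161 + 640000 = 776161 = 881² ✓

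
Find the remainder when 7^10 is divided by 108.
61

Repeated squaring. Binary of 10 = 1010.
7^1 ≡ 7 (mod 108); 7^2 ≡ 49 (mod 108); 7^4 ≡ 25 (mod 108); 7^8 ≡ 85 (mod 108)
7^10 = 7^2 × 7^8 ≡ 61 (mod 108)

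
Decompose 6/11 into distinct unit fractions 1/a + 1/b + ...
1/2 + 1/22

Greedy algorithm:
6/11: ceiling(11/6) = 2, use 1/2
1/22: ceiling(22/1) = 22, use 1/22
Result: 6/11 = 1/2 + 1/22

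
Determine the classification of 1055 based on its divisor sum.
deficient

Proper divisors of 1055: sum = 1 + 5 + 211 = 217
Since 217 < 1055, 1055 is deficient.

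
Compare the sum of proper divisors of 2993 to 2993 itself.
deficient

Proper divisors of 2993: sum = 1 + 41 + 73 = 115
Since 115 < 2993, 2993 is deficient.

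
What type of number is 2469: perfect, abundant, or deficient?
deficient

Proper divisors of 2469: sum = 1 + 3 + 823 = 827
Since 827 < 2469, 2469 is deficient.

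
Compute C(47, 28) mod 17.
3

Using Lucas' theorem:
Write n=47 and k=28 in base 17:
n in base 17: [2, 13]
k in base 17: [1, 11]
C(47,28) mod 17 = ∏ C(n_i, k_i) mod 17
Digit binomials (mod 17): C(2,1) = 2; C(13,11) = 78 ≡ 10
Product: 2 × 10 = 20 ≡ 3 (mod 17)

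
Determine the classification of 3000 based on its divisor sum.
abundant

Proper divisors of 3000: sum = 1 + 2 + 3 + 4 + 5 + 6 + 8 + 10 + ... + 600 + 750 + 1000 + 1500 (31 divisors) = 6360
Since 6360 > 3000, 3000 is abundant.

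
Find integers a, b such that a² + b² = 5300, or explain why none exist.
20² + 70² (a=20, b=70)

Factorization: 5300 = 2^2 × 5^2 × 53
By Fermat: n is sum of two squares iff every prime p ≡ 3 (mod 4) appears to even power.
All primes ≡ 3 (mod 4) appear to even power.
Search a = 0, 1, 2, … for 5300 - a² a perfect square: first hit at a = 20: 5300 - 400 = 4900 = 70².
5300 = 20² + 70² = 400 + 4900 ✓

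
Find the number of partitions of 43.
63261

p(n) counts ways to write n as a sum of positive integers (order ignored).
Euler's pentagonal recurrence: p(k) = p(k-1) + p(k-2) - p(k-5) - p(k-7) + p(k-12) + p(k-15) - ... (offsets j(3j∓1)/2, signs ++--, p(0)=1, p(<0)=0).
DP table for k = 0..42: p(0)=1, p(1)=1, p(2)=2, p(3)=3, p(4)=5, p(5)=7, p(6)=11, p(7)=15, p(8)=22, p(9)=30, p(10)=42, p(11)=56, p(12)=77, p(13)=101, p(14)=135, p(15)=176, p(16)=231, p(17)=297, p(18)=385, p(19)=490, p(20)=627, p(21)=792, p(22)=1002, p(23)=1255, p(24)=1575, p(25)=1958, p(26)=2436, p(27)=3010, p(28)=3718, p(29)=4565, p(30)=5604, p(31)=6842, p(32)=8349, p(33)=10143, p(34)=12310, p(35)=14883, p(36)=17977, p(37)=21637, p(38)=26015, p(39)=31185, p(40)=37338, p(41)=44583, p(42)=53174.
Final step: p(43) = p(42) + p(41) - p(38) - p(36) + p(31) + p(28) - p(21) - p(17) + p(8) + p(3)
= 53174 + 44583 - 26015 - 17977 + 6842 + 3718 - 792 - 297 + 22 + 3
= 63261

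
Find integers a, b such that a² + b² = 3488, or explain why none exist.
28² + 52² (a=28, b=52)

Factorization: 3488 = 2^5 × 109
By Fermat: n is sum of two squares iff every prime p ≡ 3 (mod 4) appears to even power.
All primes ≡ 3 (mod 4) appear to even power.
Search a = 0, 1, 2, … for 3488 - a² a perfect square: first hit at a = 28: 3488 - 784 = 2704 = 52².
3488 = 28² + 52² = 784 + 2704 ✓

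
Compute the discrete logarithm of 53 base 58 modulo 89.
82

Baby-step giant-step with step n = ⌈√89⌉ = 10.
Baby steps 58^j mod 89 (j:value) for j=0..9: 0:1, 1:58, 2:71, 3:24, 4:57, 5:13, 6:42, 7:33, 8:45, 9:29.
Giant-step multiplier: 58^(-10) ≡ 58^(88-10) = 58^78 ≡ 79 (mod 89).
Giant steps γ_i = 53·79^i mod 89: γ_0=53, γ_1=4, γ_2=49, γ_3=44, γ_4=5, γ_5=39, γ_6=55, γ_7=73, γ_8=71 (in table at j=2).
x = i·n + j = 8·10 + 2 = 82.
Check: 58^82 ≡ 53 (mod 89).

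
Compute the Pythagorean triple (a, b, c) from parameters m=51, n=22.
(2117, 2244, 3085)

Euclid's formula: a = m² - n², b = 2mn, c = m² + n²
m = 51, n = 22
a = 51² - 22² = 2601 - 484 = 2117
b = 2 × 51 × 22 = 2244
c = 51² + 22² = 2601 + 484 = 3085
Verification: 2117² + 2244² = 4481689 + 5035536 = 9517225 = 3085² ✓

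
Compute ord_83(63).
41

83 is prime, so ord(63) divides φ(83) = 82.
Divisors of 82: 1, 2, 41, 82.
Repeated squaring: 63^1 ≡ 63, 63^2 ≡ 68, 63^4 ≡ 59, 63^8 ≡ 78, 63^16 ≡ 25, 63^32 ≡ 44, 63^64 ≡ 27 (mod 83).
Test 63^d mod 83 for each divisor d in increasing order:
63^1 ≡ 63
63^2 ≡ 68
63^41 = 63^32·63^8·63^1 ≡ 1  ← first divisor giving 1
The order is 41.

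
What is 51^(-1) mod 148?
119

gcd(51, 148) = 1, so the inverse exists.
Extended Euclidean algorithm on (148, 51):
148 = 2 × 51 + 46  ⟹  46 = (1)·148 + (-2)·51
51 = 1 × 46 + 5  ⟹  5 = (-1)·148 + (3)·51
46 = 9 × 5 + 1  ⟹  1 = (10)·148 + (-29)·51
So (-29)·51 ≡ 1 (mod 148), i.e. 51^(-1) ≡ -29 ≡ 119 (mod 148).
Check: 51 × 119 = 6069 ≡ 1 (mod 148)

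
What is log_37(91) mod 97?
8

Baby-step giant-step with step n = ⌈√97⌉ = 10.
Baby steps 37^j mod 97 (j:value) for j=0..9: 0:1, 1:37, 2:11, 3:19, 4:24, 5:15, 6:70, 7:68, 8:91, 9:69.
h = 91 is already in the table at j=8, so x = 8.
Check: 37^8 ≡ 91 (mod 97).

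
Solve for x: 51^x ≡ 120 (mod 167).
111

Baby-step giant-step with step n = ⌈√167⌉ = 13.
Baby steps 51^j mod 167 (j:value) for j=0..12: 0:1, 1:51, 2:96, 3:53, 4:31, 5:78, 6:137, 7:140, 8:126, 9:80, 10:72, 11:165, 12:65.
Giant-step multiplier: 51^(-13) ≡ 51^(166-13) = 51^153 ≡ 20 (mod 167).
Giant steps γ_i = 120·20^i mod 167: γ_0=120, γ_1=62, γ_2=71, γ_3=84, γ_4=10, γ_5=33, γ_6=159, γ_7=7, γ_8=140 (in table at j=7).
x = i·n + j = 8·13 + 7 = 111.
Check: 51^111 ≡ 120 (mod 167).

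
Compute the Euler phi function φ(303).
200

303 = 3 × 101
φ(n) = n × ∏(1 - 1/p) for each prime p dividing n
φ(303) = 303 × (1 - 1/3) × (1 - 1/101) = 200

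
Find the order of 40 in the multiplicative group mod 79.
39

79 is prime, so ord(40) divides φ(79) = 78.
Divisors of 78: 1, 2, 3, 6, 13, 26, 39, 78.
Repeated squaring: 40^1 ≡ 40, 40^2 ≡ 20, 40^4 ≡ 5, 40^8 ≡ 25, 40^16 ≡ 72, 40^32 ≡ 49, 40^64 ≡ 31 (mod 79).
Test 40^d mod 79 for each divisor d in increasing order:
40^1 ≡ 40
40^2 ≡ 20
40^3 = 40^2·40^1 ≡ 10
40^6 = 40^4·40^2 ≡ 21
40^13 = 40^8·40^4·40^1 ≡ 23
40^26 = 40^16·40^8·40^2 ≡ 55
40^39 = 40^32·40^4·40^2·40^1 ≡ 1  ← first divisor giving 1
The order is 39.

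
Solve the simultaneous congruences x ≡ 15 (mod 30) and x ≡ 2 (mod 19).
135

Using Chinese Remainder Theorem:
M = 30 × 19 = 570
M1 = 19, M2 = 30
y1 = 19^(-1) mod 30 = 19
y2 = 30^(-1) mod 19 = 7
x = (15×19×19 + 2×30×7) mod 570 = 135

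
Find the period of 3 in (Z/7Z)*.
6

7 is prime, so ord(3) divides φ(7) = 6.
Divisors of 6: 1, 2, 3, 6.
Repeated squaring: 3^1 ≡ 3, 3^2 ≡ 2, 3^4 ≡ 4 (mod 7).
Test 3^d mod 7 for each divisor d in increasing order:
3^1 ≡ 3
3^2 ≡ 2
3^3 = 3^2·3^1 ≡ 6
3^6 = 3^4·3^2 ≡ 1  ← first divisor giving 1
The order is 6.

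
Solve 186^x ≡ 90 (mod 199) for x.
120

Baby-step giant-step with step n = ⌈√199⌉ = 15.
Baby steps 186^j mod 199 (j:value) for j=0..14: 0:1, 1:186, 2:169, 3:191, 4:104, 5:41, 6:64, 7:163, 8:70, 9:85, 10:89, 11:37, 12:116, 13:84, 14:102.
Giant-step multiplier: 186^(-15) ≡ 186^(198-15) = 186^183 ≡ 101 (mod 199).
Giant steps γ_i = 90·101^i mod 199: γ_0=90, γ_1=135, γ_2=103, γ_3=55, γ_4=182, γ_5=74, γ_6=111, γ_7=67, γ_8=1 (in table at j=0).
x = i·n + j = 8·15 + 0 = 120.
Check: 186^120 ≡ 90 (mod 199).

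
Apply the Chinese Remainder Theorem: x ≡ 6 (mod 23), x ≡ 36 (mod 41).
282

Using Chinese Remainder Theorem:
M = 23 × 41 = 943
M1 = 41, M2 = 23
y1 = 41^(-1) mod 23 = 9
y2 = 23^(-1) mod 41 = 25
x = (6×41×9 + 36×23×25) mod 943 = 282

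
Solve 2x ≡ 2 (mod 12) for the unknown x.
x ≡ 1 (mod 6)

gcd(2, 12) = 2, which divides 2, so solutions exist.
Divide through by 2: x ≡ 1 (mod 6).
The coefficient of x is now 1, so x ≡ 1 (mod 6).
Check: 2 × 1 = 2 ≡ 2 (mod 12).
x ≡ 1 (mod 6), giving 2 solutions mod 12.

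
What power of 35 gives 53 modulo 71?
37

Baby-step giant-step with step n = ⌈√71⌉ = 9.
Baby steps 35^j mod 71 (j:value) for j=0..8: 0:1, 1:35, 2:18, 3:62, 4:40, 5:51, 6:10, 7:66, 8:38.
Giant-step multiplier: 35^(-9) ≡ 35^(70-9) = 35^61 ≡ 56 (mod 71).
Giant steps γ_i = 53·56^i mod 71: γ_0=53, γ_1=57, γ_2=68, γ_3=45, γ_4=35 (in table at j=1).
x = i·n + j = 4·9 + 1 = 37.
Check: 35^37 ≡ 53 (mod 71).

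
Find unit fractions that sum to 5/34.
1/7 + 1/238

Greedy algorithm:
5/34: ceiling(34/5) = 7, use 1/7
1/238: ceiling(238/1) = 238, use 1/238
Result: 5/34 = 1/7 + 1/238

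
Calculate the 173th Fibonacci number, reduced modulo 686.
191

Matrix identity: Q^n = [[F_(n+1), F_n], [F_n, F_(n-1)]] with Q = [[1,1],[1,0]].
n = 173 = 10101101₂. Square-and-multiply, entries mod 686:
Q^1 = [[1,1],[1,0]]
Q^2 = (Q^1)² = [[2,1],[1,1]]
Q^5 = (Q^2)²·Q = [[8,5],[5,3]]
Q^10 = (Q^5)² = [[89,55],[55,34]]
Q^21 = (Q^10)²·Q = [[561,656],[656,591]]
Q^43 = (Q^21)²·Q = [[487,61],[61,426]]
Q^86 = (Q^43)² = [[104,127],[127,663]]
Q^173 = (Q^86)²·Q = [[188,191],[191,683]]
F_173 mod 686 = Q^173[0][1] = 191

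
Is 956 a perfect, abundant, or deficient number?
deficient

Proper divisors of 956: sum = 1 + 2 + 4 + 239 + 478 = 724
Since 724 < 956, 956 is deficient.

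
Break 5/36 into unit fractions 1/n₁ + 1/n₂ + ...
1/8 + 1/72

Greedy algorithm:
5/36: ceiling(36/5) = 8, use 1/8
1/72: ceiling(72/1) = 72, use 1/72
Result: 5/36 = 1/8 + 1/72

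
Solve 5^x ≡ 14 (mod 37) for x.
3

Baby-step giant-step with step n = ⌈√37⌉ = 7.
Baby steps 5^j mod 37 (j:value) for j=0..6: 0:1, 1:5, 2:25, 3:14, 4:33, 5:17, 6:11.
h = 14 is already in the table at j=3, so x = 3.
Check: 5^3 ≡ 14 (mod 37).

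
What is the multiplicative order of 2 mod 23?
11

23 is prime, so ord(2) divides φ(23) = 22.
Divisors of 22: 1, 2, 11, 22.
Repeated squaring: 2^1 ≡ 2, 2^2 ≡ 4, 2^4 ≡ 16, 2^8 ≡ 3, 2^16 ≡ 9 (mod 23).
Test 2^d mod 23 for each divisor d in increasing order:
2^1 ≡ 2
2^2 ≡ 4
2^11 = 2^8·2^2·2^1 ≡ 1  ← first divisor giving 1
The order is 11.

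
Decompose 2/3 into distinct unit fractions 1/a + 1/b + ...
1/2 + 1/6

Greedy algorithm:
2/3: ceiling(3/2) = 2, use 1/2
1/6: ceiling(6/1) = 6, use 1/6
Result: 2/3 = 1/2 + 1/6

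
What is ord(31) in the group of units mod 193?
96

193 is prime, so ord(31) divides φ(193) = 192.
Divisors of 192: 1, 2, 3, 4, 6, 8, 12, 16, 24, 32, 48, 64, 96, 192.
Repeated squaring: 31^1 ≡ 31, 31^2 ≡ 189, 31^4 ≡ 16, 31^8 ≡ 63, 31^16 ≡ 109, 31^32 ≡ 108, 31^64 ≡ 84, 31^128 ≡ 108 (mod 193).
Test 31^d mod 193 for each divisor d in increasing order:
31^1 ≡ 31
31^2 ≡ 189
31^3 = 31^2·31^1 ≡ 69
31^4 ≡ 16
31^6 = 31^4·31^2 ≡ 129
31^8 ≡ 63
31^12 = 31^8·31^4 ≡ 43
31^16 ≡ 109
31^24 = 31^16·31^8 ≡ 112
31^32 ≡ 108
31^48 = 31^32·31^16 ≡ 192
31^64 ≡ 84
31^96 = 31^64·31^32 ≡ 1  ← first divisor giving 1
The order is 96.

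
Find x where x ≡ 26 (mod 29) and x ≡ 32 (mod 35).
1012

Using Chinese Remainder Theorem:
M = 29 × 35 = 1015
M1 = 35, M2 = 29
y1 = 35^(-1) mod 29 = 5
y2 = 29^(-1) mod 35 = 29
x = (26×35×5 + 32×29×29) mod 1015 = 1012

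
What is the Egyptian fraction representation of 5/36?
1/8 + 1/72

Greedy algorithm:
5/36: ceiling(36/5) = 8, use 1/8
1/72: ceiling(72/1) = 72, use 1/72
Result: 5/36 = 1/8 + 1/72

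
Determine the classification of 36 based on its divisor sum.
abundant

Proper divisors of 36: sum = 1 + 2 + 3 + 4 + 6 + 9 + 12 + 18 = 55
Since 55 > 36, 36 is abundant.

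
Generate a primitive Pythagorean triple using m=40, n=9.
(1519, 720, 1681)

Euclid's formula: a = m² - n², b = 2mn, c = m² + n²
m = 40, n = 9
a = 40² - 9² = 1600 - 81 = 1519
b = 2 × 40 × 9 = 720
c = 40² + 9² = 1600 + 81 = 1681
Verification: 1519² + 720² = 2307361 + 518400 = 2825761 = 1681² ✓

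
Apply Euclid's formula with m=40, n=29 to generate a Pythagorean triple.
(759, 2320, 2441)

Euclid's formula: a = m² - n², b = 2mn, c = m² + n²
m = 40, n = 29
a = 40² - 29² = 1600 - 841 = 759
b = 2 × 40 × 29 = 2320
c = 40² + 29² = 1600 + 841 = 2441
Verification: 759² + 2320² = 576081 + 5382400 = 5958481 = 2441² ✓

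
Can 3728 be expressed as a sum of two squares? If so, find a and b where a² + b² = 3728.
32² + 52² (a=32, b=52)

Factorization: 3728 = 2^4 × 233
By Fermat: n is sum of two squares iff every prime p ≡ 3 (mod 4) appears to even power.
All primes ≡ 3 (mod 4) appear to even power.
Search a = 0, 1, 2, … for 3728 - a² a perfect square: first hit at a = 32: 3728 - 1024 = 2704 = 52².
3728 = 32² + 52² = 1024 + 2704 ✓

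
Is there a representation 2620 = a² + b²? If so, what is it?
Not possible

Factorization: 2620 = 2^2 × 5 × 131
By Fermat: n is sum of two squares iff every prime p ≡ 3 (mod 4) appears to even power.
Prime(s) ≡ 3 (mod 4) with odd exponent: [(131, 1)]
Therefore 2620 cannot be expressed as a² + b².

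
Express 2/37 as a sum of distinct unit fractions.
1/19 + 1/703

Greedy algorithm:
2/37: ceiling(37/2) = 19, use 1/19
1/703: ceiling(703/1) = 703, use 1/703
Result: 2/37 = 1/19 + 1/703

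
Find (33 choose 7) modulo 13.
1

Using Lucas' theorem:
Write n=33 and k=7 in base 13:
n in base 13: [2, 7]
k in base 13: [0, 7]
C(33,7) mod 13 = ∏ C(n_i, k_i) mod 13
Digit binomials (mod 13): C(2,0) = 1; C(7,7) = 1
Product: 1 × 1 = 1 ≡ 1 (mod 13)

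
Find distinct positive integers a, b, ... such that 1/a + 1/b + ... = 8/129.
1/17 + 1/314 + 1/137721 + 1/31611652014

Greedy algorithm:
8/129: ceiling(129/8) = 17, use 1/17
7/2193: ceiling(2193/7) = 314, use 1/314
5/688602: ceiling(688602/5) = 137721, use 1/137721
1/31611652014: ceiling(31611652014/1) = 31611652014, use 1/31611652014
Result: 8/129 = 1/17 + 1/314 + 1/137721 + 1/31611652014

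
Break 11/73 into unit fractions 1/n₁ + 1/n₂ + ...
1/7 + 1/128 + 1/65408

Greedy algorithm:
11/73: ceiling(73/11) = 7, use 1/7
4/511: ceiling(511/4) = 128, use 1/128
1/65408: ceiling(65408/1) = 65408, use 1/65408
Result: 11/73 = 1/7 + 1/128 + 1/65408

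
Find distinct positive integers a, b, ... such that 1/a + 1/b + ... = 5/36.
1/8 + 1/72

Greedy algorithm:
5/36: ceiling(36/5) = 8, use 1/8
1/72: ceiling(72/1) = 72, use 1/72
Result: 5/36 = 1/8 + 1/72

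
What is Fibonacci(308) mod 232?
29

Matrix identity: Q^n = [[F_(n+1), F_n], [F_n, F_(n-1)]] with Q = [[1,1],[1,0]].
n = 308 = 100110100₂. Square-and-multiply, entries mod 232:
Q^1 = [[1,1],[1,0]]
Q^2 = (Q^1)² = [[2,1],[1,1]]
Q^4 = (Q^2)² = [[5,3],[3,2]]
Q^9 = (Q^4)²·Q = [[55,34],[34,21]]
Q^19 = (Q^9)²·Q = [[37,5],[5,32]]
Q^38 = (Q^19)² = [[2,113],[113,121]]
Q^77 = (Q^38)²·Q = [[224,13],[13,211]]
Q^154 = (Q^77)² = [[1,87],[87,146]]
Q^308 = (Q^154)² = [[146,29],[29,117]]
F_308 mod 232 = Q^308[0][1] = 29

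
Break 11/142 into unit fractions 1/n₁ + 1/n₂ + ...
1/13 + 1/1846

Greedy algorithm:
11/142: ceiling(142/11) = 13, use 1/13
1/1846: ceiling(1846/1) = 1846, use 1/1846
Result: 11/142 = 1/13 + 1/1846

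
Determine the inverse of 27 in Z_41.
38

gcd(27, 41) = 1, so the inverse exists.
Extended Euclidean algorithm on (41, 27):
41 = 1 × 27 + 14  ⟹  14 = (1)·41 + (-1)·27
27 = 1 × 14 + 13  ⟹  13 = (-1)·41 + (2)·27
14 = 1 × 13 + 1  ⟹  1 = (2)·41 + (-3)·27
So (-3)·27 ≡ 1 (mod 41), i.e. 27^(-1) ≡ -3 ≡ 38 (mod 41).
Check: 27 × 38 = 1026 ≡ 1 (mod 41)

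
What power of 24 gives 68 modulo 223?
186

Baby-step giant-step with step n = ⌈√223⌉ = 15.
Baby steps 24^j mod 223 (j:value) for j=0..14: 0:1, 1:24, 2:130, 3:221, 4:175, 5:186, 6:4, 7:96, 8:74, 9:215, 10:31, 11:75, 12:16, 13:161, 14:73.
Giant-step multiplier: 24^(-15) ≡ 24^(222-15) = 24^207 ≡ 216 (mod 223).
Giant steps γ_i = 68·216^i mod 223: γ_0=68, γ_1=193, γ_2=210, γ_3=91, γ_4=32, γ_5=222, γ_6=7, γ_7=174, γ_8=120, γ_9=52, γ_10=82, γ_11=95, γ_12=4 (in table at j=6).
x = i·n + j = 12·15 + 6 = 186.
Check: 24^186 ≡ 68 (mod 223).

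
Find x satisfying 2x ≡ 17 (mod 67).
x ≡ 42 (mod 67)

gcd(2, 67) = 1, which divides 17, so solutions exist.
Find 2^(-1) mod 67 by the extended Euclidean algorithm:
67 = 33 × 2 + 1  ⟹  1 = (1)·67 + (-33)·2
So (-33)·2 ≡ 1 (mod 67), i.e. 2^(-1) ≡ -33 ≡ 34 (mod 67).
x ≡ 34 × 17 = 578 ≡ 42 (mod 67).
Check: 2 × 42 = 84 ≡ 17 (mod 67).
Unique solution: x ≡ 42 (mod 67)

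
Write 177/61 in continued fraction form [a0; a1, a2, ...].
[2; 1, 9, 6]

Euclidean algorithm steps:
177 = 2 × 61 + 55
61 = 1 × 55 + 6
55 = 9 × 6 + 1
6 = 6 × 1 + 0
Continued fraction: [2; 1, 9, 6]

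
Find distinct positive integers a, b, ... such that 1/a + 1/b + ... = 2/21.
1/11 + 1/231

Greedy algorithm:
2/21: ceiling(21/2) = 11, use 1/11
1/231: ceiling(231/1) = 231, use 1/231
Result: 2/21 = 1/11 + 1/231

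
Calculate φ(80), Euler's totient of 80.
32

80 = 2^4 × 5
φ(n) = n × ∏(1 - 1/p) for each prime p dividing n
φ(80) = 80 × (1 - 1/2) × (1 - 1/5) = 32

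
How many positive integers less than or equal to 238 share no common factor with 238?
96

238 = 2 × 7 × 17
φ(n) = n × ∏(1 - 1/p) for each prime p dividing n
φ(238) = 238 × (1 - 1/2) × (1 - 1/7) × (1 - 1/17) = 96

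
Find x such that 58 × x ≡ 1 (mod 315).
277

gcd(58, 315) = 1, so the inverse exists.
Extended Euclidean algorithm on (315, 58):
315 = 5 × 58 + 25  ⟹  25 = (1)·315 + (-5)·58
58 = 2 × 25 + 8  ⟹  8 = (-2)·315 + (11)·58
25 = 3 × 8 + 1  ⟹  1 = (7)·315 + (-38)·58
So (-38)·58 ≡ 1 (mod 315), i.e. 58^(-1) ≡ -38 ≡ 277 (mod 315).
Check: 58 × 277 = 16066 ≡ 1 (mod 315)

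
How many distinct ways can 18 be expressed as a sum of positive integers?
385

p(n) counts ways to write n as a sum of positive integers (order ignored).
Euler's pentagonal recurrence: p(k) = p(k-1) + p(k-2) - p(k-5) - p(k-7) + p(k-12) + p(k-15) - ... (offsets j(3j∓1)/2, signs ++--, p(0)=1, p(<0)=0).
DP table for k = 0..17: p(0)=1, p(1)=1, p(2)=2, p(3)=3, p(4)=5, p(5)=7, p(6)=11, p(7)=15, p(8)=22, p(9)=30, p(10)=42, p(11)=56, p(12)=77, p(13)=101, p(14)=135, p(15)=176, p(16)=231, p(17)=297.
Final step: p(18) = p(17) + p(16) - p(13) - p(11) + p(6) + p(3)
= 297 + 231 - 101 - 56 + 11 + 3
= 385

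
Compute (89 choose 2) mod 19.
2

Using Lucas' theorem:
Write n=89 and k=2 in base 19:
n in base 19: [4, 13]
k in base 19: [0, 2]
C(89,2) mod 19 = ∏ C(n_i, k_i) mod 19
Digit binomials (mod 19): C(4,0) = 1; C(13,2) = 78 ≡ 2
Product: 1 × 2 = 2 ≡ 2 (mod 19)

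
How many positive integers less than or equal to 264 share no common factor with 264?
80

264 = 2^3 × 3 × 11
φ(n) = n × ∏(1 - 1/p) for each prime p dividing n
φ(264) = 264 × (1 - 1/2) × (1 - 1/3) × (1 - 1/11) = 80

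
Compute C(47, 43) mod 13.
5

Using Lucas' theorem:
Write n=47 and k=43 in base 13:
n in base 13: [3, 8]
k in base 13: [3, 4]
C(47,43) mod 13 = ∏ C(n_i, k_i) mod 13
Digit binomials (mod 13): C(3,3) = 1; C(8,4) = 70 ≡ 5
Product: 1 × 5 = 5 ≡ 5 (mod 13)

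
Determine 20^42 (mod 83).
63

Repeated squaring. Binary of 42 = 101010.
20^1 ≡ 20 (mod 83); 20^2 ≡ 68 (mod 83); 20^4 ≡ 59 (mod 83); 20^8 ≡ 78 (mod 83); 20^16 ≡ 25 (mod 83); 20^32 ≡ 44 (mod 83)
20^42 = 20^2 × 20^8 × 20^32 ≡ 63 (mod 83)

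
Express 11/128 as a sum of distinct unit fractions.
1/12 + 1/384

Greedy algorithm:
11/128: ceiling(128/11) = 12, use 1/12
1/384: ceiling(384/1) = 384, use 1/384
Result: 11/128 = 1/12 + 1/384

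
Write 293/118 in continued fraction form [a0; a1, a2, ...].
[2; 2, 14, 4]

Euclidean algorithm steps:
293 = 2 × 118 + 57
118 = 2 × 57 + 4
57 = 14 × 4 + 1
4 = 4 × 1 + 0
Continued fraction: [2; 2, 14, 4]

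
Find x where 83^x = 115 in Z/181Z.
149

Baby-step giant-step with step n = ⌈√181⌉ = 14.
Baby steps 83^j mod 181 (j:value) for j=0..13: 0:1, 1:83, 2:11, 3:8, 4:121, 5:88, 6:64, 7:63, 8:161, 9:150, 10:142, 11:21, 12:114, 13:50.
Giant-step multiplier: 83^(-14) ≡ 83^(180-14) = 83^166 ≡ 167 (mod 181).
Giant steps γ_i = 115·167^i mod 181: γ_0=115, γ_1=19, γ_2=96, γ_3=104, γ_4=173, γ_5=112, γ_6=61, γ_7=51, γ_8=10, γ_9=41, γ_10=150 (in table at j=9).
x = i·n + j = 10·14 + 9 = 149.
Check: 83^149 ≡ 115 (mod 181).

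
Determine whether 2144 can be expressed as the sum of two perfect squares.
Not possible

Factorization: 2144 = 2^5 × 67
By Fermat: n is sum of two squares iff every prime p ≡ 3 (mod 4) appears to even power.
Prime(s) ≡ 3 (mod 4) with odd exponent: [(67, 1)]
Therefore 2144 cannot be expressed as a² + b².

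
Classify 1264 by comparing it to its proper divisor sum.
deficient

Proper divisors of 1264: sum = 1 + 2 + 4 + 8 + 16 + 79 + 158 + 316 + 632 = 1216
Since 1216 < 1264, 1264 is deficient.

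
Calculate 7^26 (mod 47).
14

Repeated squaring. Binary of 26 = 11010.
7^1 ≡ 7 (mod 47); 7^2 ≡ 2 (mod 47); 7^4 ≡ 4 (mod 47); 7^8 ≡ 16 (mod 47); 7^16 ≡ 21 (mod 47)
7^26 = 7^2 × 7^8 × 7^16 ≡ 14 (mod 47)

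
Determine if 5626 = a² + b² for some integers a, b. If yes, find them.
1² + 75² (a=1, b=75)

Factorization: 5626 = 2 × 29 × 97
By Fermat: n is sum of two squares iff every prime p ≡ 3 (mod 4) appears to even power.
All primes ≡ 3 (mod 4) appear to even power.
Search a = 0, 1, 2, … for 5626 - a² a perfect square: first hit at a = 1: 5626 - 1 = 5625 = 75².
5626 = 1² + 75² = 1 + 5625 ✓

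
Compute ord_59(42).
58

59 is prime, so ord(42) divides φ(59) = 58.
Divisors of 58: 1, 2, 29, 58.
Repeated squaring: 42^1 ≡ 42, 42^2 ≡ 53, 42^4 ≡ 36, 42^8 ≡ 57, 42^16 ≡ 4, 42^32 ≡ 16 (mod 59).
Test 42^d mod 59 for each divisor d in increasing order:
42^1 ≡ 42
42^2 ≡ 53
42^29 = 42^16·42^8·42^4·42^1 ≡ 58
42^58 = 42^32·42^16·42^8·42^2 ≡ 1  ← first divisor giving 1
The order is 58.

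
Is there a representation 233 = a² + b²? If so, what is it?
8² + 13² (a=8, b=13)

Factorization: 233 = 233
By Fermat: n is sum of two squares iff every prime p ≡ 3 (mod 4) appears to even power.
All primes ≡ 3 (mod 4) appear to even power.
Search a = 0, 1, 2, … for 233 - a² a perfect square: first hit at a = 8: 233 - 64 = 169 = 13².
233 = 8² + 13² = 64 + 169 ✓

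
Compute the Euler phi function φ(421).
420

421 = 421
φ(n) = n × ∏(1 - 1/p) for each prime p dividing n
φ(421) = 421 × (1 - 1/421) = 420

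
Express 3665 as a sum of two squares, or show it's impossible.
23² + 56² (a=23, b=56)

Factorization: 3665 = 5 × 733
By Fermat: n is sum of two squares iff every prime p ≡ 3 (mod 4) appears to even power.
All primes ≡ 3 (mod 4) appear to even power.
Search a = 0, 1, 2, … for 3665 - a² a perfect square: first hit at a = 23: 3665 - 529 = 3136 = 56².
3665 = 23² + 56² = 529 + 3136 ✓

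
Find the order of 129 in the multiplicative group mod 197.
28

197 is prime, so ord(129) divides φ(197) = 196.
Divisors of 196: 1, 2, 4, 7, 14, 28, 49, 98, 196.
Repeated squaring: 129^1 ≡ 129, 129^2 ≡ 93, 129^4 ≡ 178, 129^8 ≡ 164, 129^16 ≡ 104, 129^32 ≡ 178, 129^64 ≡ 164, 129^128 ≡ 104 (mod 197).
Test 129^d mod 197 for each divisor d in increasing order:
129^1 ≡ 129
129^2 ≡ 93
129^4 ≡ 178
129^7 = 129^4·129^2·129^1 ≡ 183
129^14 = 129^8·129^4·129^2 ≡ 196
129^28 = 129^16·129^8·129^4 ≡ 1  ← first divisor giving 1
The order is 28.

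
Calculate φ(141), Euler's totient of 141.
92

141 = 3 × 47
φ(n) = n × ∏(1 - 1/p) for each prime p dividing n
φ(141) = 141 × (1 - 1/3) × (1 - 1/47) = 92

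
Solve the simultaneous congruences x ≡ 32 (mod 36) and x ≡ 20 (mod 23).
572

Using Chinese Remainder Theorem:
M = 36 × 23 = 828
M1 = 23, M2 = 36
y1 = 23^(-1) mod 36 = 11
y2 = 36^(-1) mod 23 = 16
x = (32×23×11 + 20×36×16) mod 828 = 572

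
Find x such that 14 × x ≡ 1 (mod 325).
209

gcd(14, 325) = 1, so the inverse exists.
Extended Euclidean algorithm on (325, 14):
325 = 23 × 14 + 3  ⟹  3 = (1)·325 + (-23)·14
14 = 4 × 3 + 2  ⟹  2 = (-4)·325 + (93)·14
3 = 1 × 2 + 1  ⟹  1 = (5)·325 + (-116)·14
So (-116)·14 ≡ 1 (mod 325), i.e. 14^(-1) ≡ -116 ≡ 209 (mod 325).
Check: 14 × 209 = 2926 ≡ 1 (mod 325)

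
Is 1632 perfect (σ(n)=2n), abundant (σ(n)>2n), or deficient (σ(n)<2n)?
abundant

Proper divisors of 1632: sum = 1 + 2 + 3 + 4 + 6 + 8 + 12 + 16 + ... + 272 + 408 + 544 + 816 (23 divisors) = 2904
Since 2904 > 1632, 1632 is abundant.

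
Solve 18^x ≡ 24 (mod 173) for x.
110

Baby-step giant-step with step n = ⌈√173⌉ = 14.
Baby steps 18^j mod 173 (j:value) for j=0..13: 0:1, 1:18, 2:151, 3:123, 4:138, 5:62, 6:78, 7:20, 8:14, 9:79, 10:38, 11:165, 12:29, 13:3.
Giant-step multiplier: 18^(-14) ≡ 18^(172-14) = 18^158 ≡ 157 (mod 173).
Giant steps γ_i = 24·157^i mod 173: γ_0=24, γ_1=135, γ_2=89, γ_3=133, γ_4=121, γ_5=140, γ_6=9, γ_7=29 (in table at j=12).
x = i·n + j = 7·14 + 12 = 110.
Check: 18^110 ≡ 24 (mod 173).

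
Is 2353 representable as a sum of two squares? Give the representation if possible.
7² + 48² (a=7, b=48)

Factorization: 2353 = 13 × 181
By Fermat: n is sum of two squares iff every prime p ≡ 3 (mod 4) appears to even power.
All primes ≡ 3 (mod 4) appear to even power.
Search a = 0, 1, 2, … for 2353 - a² a perfect square: first hit at a = 7: 2353 - 49 = 2304 = 48².
2353 = 7² + 48² = 49 + 2304 ✓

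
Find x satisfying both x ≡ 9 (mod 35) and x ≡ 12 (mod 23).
219

Using Chinese Remainder Theorem:
M = 35 × 23 = 805
M1 = 23, M2 = 35
y1 = 23^(-1) mod 35 = 32
y2 = 35^(-1) mod 23 = 2
x = (9×23×32 + 12×35×2) mod 805 = 219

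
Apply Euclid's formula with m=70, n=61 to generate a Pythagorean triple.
(1179, 8540, 8621)

Euclid's formula: a = m² - n², b = 2mn, c = m² + n²
m = 70, n = 61
a = 70² - 61² = 4900 - 3721 = 1179
b = 2 × 70 × 61 = 8540
c = 70² + 61² = 4900 + 3721 = 8621
Verification: 1179² + 8540² = 1390041 + 72931600 = 74321641 = 8621² ✓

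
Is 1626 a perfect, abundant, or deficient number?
abundant

Proper divisors of 1626: sum = 1 + 2 + 3 + 6 + 271 + 542 + 813 = 1638
Since 1638 > 1626, 1626 is abundant.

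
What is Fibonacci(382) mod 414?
413

Matrix identity: Q^n = [[F_(n+1), F_n], [F_n, F_(n-1)]] with Q = [[1,1],[1,0]].
n = 382 = 101111110₂. Square-and-multiply, entries mod 414:
Q^1 = [[1,1],[1,0]]
Q^2 = (Q^1)² = [[2,1],[1,1]]
Q^5 = (Q^2)²·Q = [[8,5],[5,3]]
Q^11 = (Q^5)²·Q = [[144,89],[89,55]]
Q^23 = (Q^11)²·Q = [[0,91],[91,323]]
Q^47 = (Q^23)²·Q = [[0,1],[1,413]]
Q^95 = (Q^47)²·Q = [[0,1],[1,413]]
Q^191 = (Q^95)²·Q = [[0,1],[1,413]]
Q^382 = (Q^191)² = [[1,413],[413,2]]
F_382 mod 414 = Q^382[0][1] = 413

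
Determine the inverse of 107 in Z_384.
323

gcd(107, 384) = 1, so the inverse exists.
Extended Euclidean algorithm on (384, 107):
384 = 3 × 107 + 63  ⟹  63 = (1)·384 + (-3)·107
107 = 1 × 63 + 44  ⟹  44 = (-1)·384 + (4)·107
63 = 1 × 44 + 19  ⟹  19 = (2)·384 + (-7)·107
44 = 2 × 19 + 6  ⟹  6 = (-5)·384 + (18)·107
19 = 3 × 6 + 1  ⟹  1 = (17)·384 + (-61)·107
So (-61)·107 ≡ 1 (mod 384), i.e. 107^(-1) ≡ -61 ≡ 323 (mod 384).
Check: 107 × 323 = 34561 ≡ 1 (mod 384)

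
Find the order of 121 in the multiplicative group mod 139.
69

139 is prime, so ord(121) divides φ(139) = 138.
Divisors of 138: 1, 2, 3, 6, 23, 46, 69, 138.
Repeated squaring: 121^1 ≡ 121, 121^2 ≡ 46, 121^4 ≡ 31, 121^8 ≡ 127, 121^16 ≡ 5, 121^32 ≡ 25, 121^64 ≡ 69, 121^128 ≡ 35 (mod 139).
Test 121^d mod 139 for each divisor d in increasing order:
121^1 ≡ 121
121^2 ≡ 46
121^3 = 121^2·121^1 ≡ 6
121^6 = 121^4·121^2 ≡ 36
121^23 = 121^16·121^4·121^2·121^1 ≡ 96
121^46 = 121^32·121^8·121^4·121^2 ≡ 42
121^69 = 121^64·121^4·121^1 ≡ 1  ← first divisor giving 1
The order is 69.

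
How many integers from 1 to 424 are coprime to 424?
208

424 = 2^3 × 53
φ(n) = n × ∏(1 - 1/p) for each prime p dividing n
φ(424) = 424 × (1 - 1/2) × (1 - 1/53) = 208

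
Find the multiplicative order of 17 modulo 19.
9

19 is prime, so ord(17) divides φ(19) = 18.
Divisors of 18: 1, 2, 3, 6, 9, 18.
Repeated squaring: 17^1 ≡ 17, 17^2 ≡ 4, 17^4 ≡ 16, 17^8 ≡ 9, 17^16 ≡ 5 (mod 19).
Test 17^d mod 19 for each divisor d in increasing order:
17^1 ≡ 17
17^2 ≡ 4
17^3 = 17^2·17^1 ≡ 11
17^6 = 17^4·17^2 ≡ 7
17^9 = 17^8·17^1 ≡ 1  ← first divisor giving 1
The order is 9.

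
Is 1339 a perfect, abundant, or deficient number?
deficient

Proper divisors of 1339: sum = 1 + 13 + 103 = 117
Since 117 < 1339, 1339 is deficient.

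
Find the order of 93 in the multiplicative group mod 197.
14

197 is prime, so ord(93) divides φ(197) = 196.
Divisors of 196: 1, 2, 4, 7, 14, 28, 49, 98, 196.
Repeated squaring: 93^1 ≡ 93, 93^2 ≡ 178, 93^4 ≡ 164, 93^8 ≡ 104, 93^16 ≡ 178, 93^32 ≡ 164, 93^64 ≡ 104, 93^128 ≡ 178 (mod 197).
Test 93^d mod 197 for each divisor d in increasing order:
93^1 ≡ 93
93^2 ≡ 178
93^4 ≡ 164
93^7 = 93^4·93^2·93^1 ≡ 196
93^14 = 93^8·93^4·93^2 ≡ 1  ← first divisor giving 1
The order is 14.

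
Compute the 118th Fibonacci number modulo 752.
415

Matrix identity: Q^n = [[F_(n+1), F_n], [F_n, F_(n-1)]] with Q = [[1,1],[1,0]].
n = 118 = 1110110₂. Square-and-multiply, entries mod 752:
Q^1 = [[1,1],[1,0]]
Q^3 = (Q^1)²·Q = [[3,2],[2,1]]
Q^7 = (Q^3)²·Q = [[21,13],[13,8]]
Q^14 = (Q^7)² = [[610,377],[377,233]]
Q^29 = (Q^14)²·Q = [[328,613],[613,467]]
Q^59 = (Q^29)²·Q = [[608,569],[569,39]]
Q^118 = (Q^59)² = [[81,415],[415,418]]
F_118 mod 752 = Q^118[0][1] = 415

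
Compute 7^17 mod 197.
109

Repeated squaring. Binary of 17 = 10001.
7^1 ≡ 7 (mod 197); 7^2 ≡ 49 (mod 197); 7^4 ≡ 37 (mod 197); 7^8 ≡ 187 (mod 197); 7^16 ≡ 100 (mod 197)
7^17 = 7^1 × 7^16 ≡ 109 (mod 197)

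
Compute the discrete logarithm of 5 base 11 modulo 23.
5

Baby-step giant-step with step n = ⌈√23⌉ = 5.
Baby steps 11^j mod 23 (j:value) for j=0..4: 0:1, 1:11, 2:6, 3:20, 4:13.
Giant-step multiplier: 11^(-5) ≡ 11^(22-5) = 11^17 ≡ 14 (mod 23).
Giant steps γ_i = 5·14^i mod 23: γ_0=5, γ_1=1 (in table at j=0).
x = i·n + j = 1·5 + 0 = 5.
Check: 11^5 ≡ 5 (mod 23).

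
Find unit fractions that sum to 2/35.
1/18 + 1/630

Greedy algorithm:
2/35: ceiling(35/2) = 18, use 1/18
1/630: ceiling(630/1) = 630, use 1/630
Result: 2/35 = 1/18 + 1/630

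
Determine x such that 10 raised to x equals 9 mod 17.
6

Baby-step giant-step with step n = ⌈√17⌉ = 5.
Baby steps 10^j mod 17 (j:value) for j=0..4: 0:1, 1:10, 2:15, 3:14, 4:4.
Giant-step multiplier: 10^(-5) ≡ 10^(16-5) = 10^11 ≡ 3 (mod 17).
Giant steps γ_i = 9·3^i mod 17: γ_0=9, γ_1=10 (in table at j=1).
x = i·n + j = 1·5 + 1 = 6.
Check: 10^6 ≡ 9 (mod 17).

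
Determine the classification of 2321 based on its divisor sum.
deficient

Proper divisors of 2321: sum = 1 + 11 + 211 = 223
Since 223 < 2321, 2321 is deficient.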